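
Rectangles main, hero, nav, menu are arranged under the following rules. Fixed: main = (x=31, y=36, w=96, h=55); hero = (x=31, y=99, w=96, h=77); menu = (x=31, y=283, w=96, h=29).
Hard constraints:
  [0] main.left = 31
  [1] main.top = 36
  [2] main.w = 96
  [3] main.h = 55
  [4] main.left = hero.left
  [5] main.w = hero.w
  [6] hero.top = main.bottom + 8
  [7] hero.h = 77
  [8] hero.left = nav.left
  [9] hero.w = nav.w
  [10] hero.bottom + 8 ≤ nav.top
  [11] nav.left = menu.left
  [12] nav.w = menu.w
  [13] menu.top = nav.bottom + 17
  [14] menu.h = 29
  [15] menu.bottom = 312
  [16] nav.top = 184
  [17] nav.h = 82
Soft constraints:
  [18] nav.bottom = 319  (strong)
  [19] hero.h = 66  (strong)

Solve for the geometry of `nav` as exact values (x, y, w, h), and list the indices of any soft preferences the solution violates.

1. nav.x = 31  [hero.left = nav.left]
2. nav.w = 96  [hero.w = nav.w]
3. nav.y = 184  [nav.top = 184]
4. nav.h = 82  [nav.h = 82]

nav = (x=31, y=184, w=96, h=82)
violated soft preferences: 18, 19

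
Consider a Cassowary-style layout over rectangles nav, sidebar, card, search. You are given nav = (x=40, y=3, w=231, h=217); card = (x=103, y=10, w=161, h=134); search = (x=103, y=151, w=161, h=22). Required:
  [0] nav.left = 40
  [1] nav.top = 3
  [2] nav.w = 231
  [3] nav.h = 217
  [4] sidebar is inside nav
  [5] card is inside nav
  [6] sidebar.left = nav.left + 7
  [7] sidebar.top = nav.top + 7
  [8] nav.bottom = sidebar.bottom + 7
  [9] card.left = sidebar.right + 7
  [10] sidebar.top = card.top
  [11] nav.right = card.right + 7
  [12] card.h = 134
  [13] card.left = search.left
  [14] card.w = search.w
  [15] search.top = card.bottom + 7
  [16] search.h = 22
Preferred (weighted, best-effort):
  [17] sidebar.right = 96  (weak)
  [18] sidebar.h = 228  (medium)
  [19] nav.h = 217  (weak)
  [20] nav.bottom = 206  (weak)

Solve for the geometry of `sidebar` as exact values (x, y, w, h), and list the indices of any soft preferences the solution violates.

1. sidebar.x = 47  [sidebar.left = nav.left + 7]
2. sidebar.y = 10  [sidebar.top = nav.top + 7]
3. sidebar.h = 203  [nav.bottom = sidebar.bottom + 7]
4. sidebar.w = 49  [card.left = sidebar.right + 7]

sidebar = (x=47, y=10, w=49, h=203)
violated soft preferences: 18, 20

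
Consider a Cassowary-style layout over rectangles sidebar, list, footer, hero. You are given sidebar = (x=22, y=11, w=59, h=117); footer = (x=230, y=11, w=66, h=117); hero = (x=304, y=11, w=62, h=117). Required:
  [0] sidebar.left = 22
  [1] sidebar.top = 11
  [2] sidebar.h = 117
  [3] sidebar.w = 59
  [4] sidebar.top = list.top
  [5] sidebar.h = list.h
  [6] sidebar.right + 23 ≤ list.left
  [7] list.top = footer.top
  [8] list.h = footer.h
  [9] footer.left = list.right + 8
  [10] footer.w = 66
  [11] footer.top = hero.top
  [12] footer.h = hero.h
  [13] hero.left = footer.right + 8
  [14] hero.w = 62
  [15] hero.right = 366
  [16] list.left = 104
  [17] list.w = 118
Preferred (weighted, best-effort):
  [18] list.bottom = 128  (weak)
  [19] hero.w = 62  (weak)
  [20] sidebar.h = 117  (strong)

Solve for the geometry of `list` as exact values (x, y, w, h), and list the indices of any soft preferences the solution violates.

list = (x=104, y=11, w=118, h=117)
violated soft preferences: none

1. list.y = 11  [sidebar.top = list.top]
2. list.h = 117  [sidebar.h = list.h]
3. list.x = 104  [list.left = 104]
4. list.w = 118  [list.w = 118]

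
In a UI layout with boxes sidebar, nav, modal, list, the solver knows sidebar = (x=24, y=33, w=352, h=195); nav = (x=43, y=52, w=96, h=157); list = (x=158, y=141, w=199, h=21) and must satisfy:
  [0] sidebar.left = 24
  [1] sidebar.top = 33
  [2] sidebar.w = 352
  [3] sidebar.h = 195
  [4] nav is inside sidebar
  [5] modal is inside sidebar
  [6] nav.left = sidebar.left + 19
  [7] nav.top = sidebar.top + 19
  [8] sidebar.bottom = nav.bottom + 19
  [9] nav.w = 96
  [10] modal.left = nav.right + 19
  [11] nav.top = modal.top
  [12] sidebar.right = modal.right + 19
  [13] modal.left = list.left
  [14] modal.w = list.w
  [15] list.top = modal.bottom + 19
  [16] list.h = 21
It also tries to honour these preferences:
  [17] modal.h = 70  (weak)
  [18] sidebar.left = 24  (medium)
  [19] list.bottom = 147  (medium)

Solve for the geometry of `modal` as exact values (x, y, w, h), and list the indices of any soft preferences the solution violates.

modal = (x=158, y=52, w=199, h=70)
violated soft preferences: 19

1. modal.x = 158  [modal.left = nav.right + 19]
2. modal.y = 52  [nav.top = modal.top]
3. modal.w = 199  [sidebar.right = modal.right + 19]
4. modal.h = 70  [list.top = modal.bottom + 19]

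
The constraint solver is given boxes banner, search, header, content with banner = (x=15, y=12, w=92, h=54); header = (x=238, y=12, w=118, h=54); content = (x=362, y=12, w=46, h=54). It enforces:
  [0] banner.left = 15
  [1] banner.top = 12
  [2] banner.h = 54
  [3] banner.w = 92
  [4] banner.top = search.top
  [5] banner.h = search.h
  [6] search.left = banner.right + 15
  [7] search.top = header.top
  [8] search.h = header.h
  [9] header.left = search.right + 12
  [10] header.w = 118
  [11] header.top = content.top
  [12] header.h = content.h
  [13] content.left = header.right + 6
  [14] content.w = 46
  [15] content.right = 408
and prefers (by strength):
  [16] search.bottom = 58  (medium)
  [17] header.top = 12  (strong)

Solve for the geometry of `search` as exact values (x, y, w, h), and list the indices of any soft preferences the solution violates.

search = (x=122, y=12, w=104, h=54)
violated soft preferences: 16

1. search.y = 12  [banner.top = search.top]
2. search.h = 54  [banner.h = search.h]
3. search.x = 122  [search.left = banner.right + 15]
4. search.w = 104  [header.left = search.right + 12]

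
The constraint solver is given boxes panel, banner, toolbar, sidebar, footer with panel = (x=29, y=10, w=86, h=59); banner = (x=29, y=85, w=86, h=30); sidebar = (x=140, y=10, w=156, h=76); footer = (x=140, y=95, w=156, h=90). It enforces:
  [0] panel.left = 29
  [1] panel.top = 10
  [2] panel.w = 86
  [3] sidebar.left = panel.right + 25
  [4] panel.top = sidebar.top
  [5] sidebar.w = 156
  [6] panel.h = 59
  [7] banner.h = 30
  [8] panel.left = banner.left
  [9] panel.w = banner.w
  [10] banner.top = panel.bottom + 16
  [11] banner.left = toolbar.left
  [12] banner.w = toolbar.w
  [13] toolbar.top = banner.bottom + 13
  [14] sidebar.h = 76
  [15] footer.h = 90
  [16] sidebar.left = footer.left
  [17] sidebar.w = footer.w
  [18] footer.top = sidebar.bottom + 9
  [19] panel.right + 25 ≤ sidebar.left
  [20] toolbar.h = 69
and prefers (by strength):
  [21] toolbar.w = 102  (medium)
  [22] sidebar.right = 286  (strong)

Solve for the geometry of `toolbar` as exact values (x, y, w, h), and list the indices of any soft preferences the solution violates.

1. toolbar.x = 29  [banner.left = toolbar.left]
2. toolbar.w = 86  [banner.w = toolbar.w]
3. toolbar.y = 128  [toolbar.top = banner.bottom + 13]
4. toolbar.h = 69  [toolbar.h = 69]

toolbar = (x=29, y=128, w=86, h=69)
violated soft preferences: 21, 22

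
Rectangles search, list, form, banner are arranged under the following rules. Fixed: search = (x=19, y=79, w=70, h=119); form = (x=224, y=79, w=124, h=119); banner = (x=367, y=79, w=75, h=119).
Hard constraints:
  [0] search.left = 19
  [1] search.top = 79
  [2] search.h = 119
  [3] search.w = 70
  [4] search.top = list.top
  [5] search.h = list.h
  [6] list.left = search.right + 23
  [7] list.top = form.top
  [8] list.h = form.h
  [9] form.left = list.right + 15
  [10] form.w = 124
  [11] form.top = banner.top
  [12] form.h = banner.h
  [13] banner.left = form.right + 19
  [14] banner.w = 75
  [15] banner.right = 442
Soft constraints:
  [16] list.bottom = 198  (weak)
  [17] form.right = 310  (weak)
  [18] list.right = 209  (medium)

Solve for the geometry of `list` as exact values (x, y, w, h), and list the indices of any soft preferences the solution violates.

1. list.y = 79  [search.top = list.top]
2. list.h = 119  [search.h = list.h]
3. list.x = 112  [list.left = search.right + 23]
4. list.w = 97  [form.left = list.right + 15]

list = (x=112, y=79, w=97, h=119)
violated soft preferences: 17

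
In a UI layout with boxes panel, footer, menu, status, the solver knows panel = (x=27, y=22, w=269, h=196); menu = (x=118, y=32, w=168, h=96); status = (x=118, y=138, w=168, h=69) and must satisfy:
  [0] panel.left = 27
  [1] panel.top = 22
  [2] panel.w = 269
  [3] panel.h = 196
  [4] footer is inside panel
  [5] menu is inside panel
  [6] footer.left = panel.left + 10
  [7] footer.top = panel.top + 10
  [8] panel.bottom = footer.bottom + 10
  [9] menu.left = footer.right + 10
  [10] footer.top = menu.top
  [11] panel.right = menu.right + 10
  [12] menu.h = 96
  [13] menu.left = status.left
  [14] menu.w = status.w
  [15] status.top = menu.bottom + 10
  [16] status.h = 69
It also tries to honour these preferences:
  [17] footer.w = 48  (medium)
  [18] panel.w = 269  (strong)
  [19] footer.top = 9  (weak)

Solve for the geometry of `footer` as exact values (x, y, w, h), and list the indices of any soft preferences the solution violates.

1. footer.x = 37  [footer.left = panel.left + 10]
2. footer.y = 32  [footer.top = panel.top + 10]
3. footer.h = 176  [panel.bottom = footer.bottom + 10]
4. footer.w = 71  [menu.left = footer.right + 10]

footer = (x=37, y=32, w=71, h=176)
violated soft preferences: 17, 19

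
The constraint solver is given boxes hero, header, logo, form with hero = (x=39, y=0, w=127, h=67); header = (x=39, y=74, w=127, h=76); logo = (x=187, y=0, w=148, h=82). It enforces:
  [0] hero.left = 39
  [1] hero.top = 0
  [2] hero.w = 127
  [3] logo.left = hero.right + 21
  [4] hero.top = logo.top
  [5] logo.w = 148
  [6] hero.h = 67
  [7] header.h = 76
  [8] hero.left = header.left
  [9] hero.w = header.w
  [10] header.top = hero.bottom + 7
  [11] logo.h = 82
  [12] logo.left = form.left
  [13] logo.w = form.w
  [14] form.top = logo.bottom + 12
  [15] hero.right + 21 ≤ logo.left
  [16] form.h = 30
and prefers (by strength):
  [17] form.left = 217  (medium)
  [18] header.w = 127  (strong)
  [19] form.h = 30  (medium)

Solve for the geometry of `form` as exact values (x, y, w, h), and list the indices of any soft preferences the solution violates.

1. form.x = 187  [logo.left = form.left]
2. form.w = 148  [logo.w = form.w]
3. form.y = 94  [form.top = logo.bottom + 12]
4. form.h = 30  [form.h = 30]

form = (x=187, y=94, w=148, h=30)
violated soft preferences: 17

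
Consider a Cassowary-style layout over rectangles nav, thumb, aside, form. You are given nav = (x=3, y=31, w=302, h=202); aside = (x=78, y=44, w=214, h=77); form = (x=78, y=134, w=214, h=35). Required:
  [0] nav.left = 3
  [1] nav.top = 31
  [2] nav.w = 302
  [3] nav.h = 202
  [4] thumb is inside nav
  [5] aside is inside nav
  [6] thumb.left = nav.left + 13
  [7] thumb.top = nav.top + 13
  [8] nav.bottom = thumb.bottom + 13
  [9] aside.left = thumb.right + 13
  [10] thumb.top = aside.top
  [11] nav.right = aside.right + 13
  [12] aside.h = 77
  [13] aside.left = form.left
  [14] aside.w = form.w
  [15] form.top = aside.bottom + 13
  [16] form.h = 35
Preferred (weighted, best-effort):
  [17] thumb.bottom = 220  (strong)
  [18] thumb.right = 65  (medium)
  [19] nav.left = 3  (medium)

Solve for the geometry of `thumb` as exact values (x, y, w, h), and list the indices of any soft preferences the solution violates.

thumb = (x=16, y=44, w=49, h=176)
violated soft preferences: none

1. thumb.x = 16  [thumb.left = nav.left + 13]
2. thumb.y = 44  [thumb.top = nav.top + 13]
3. thumb.h = 176  [nav.bottom = thumb.bottom + 13]
4. thumb.w = 49  [aside.left = thumb.right + 13]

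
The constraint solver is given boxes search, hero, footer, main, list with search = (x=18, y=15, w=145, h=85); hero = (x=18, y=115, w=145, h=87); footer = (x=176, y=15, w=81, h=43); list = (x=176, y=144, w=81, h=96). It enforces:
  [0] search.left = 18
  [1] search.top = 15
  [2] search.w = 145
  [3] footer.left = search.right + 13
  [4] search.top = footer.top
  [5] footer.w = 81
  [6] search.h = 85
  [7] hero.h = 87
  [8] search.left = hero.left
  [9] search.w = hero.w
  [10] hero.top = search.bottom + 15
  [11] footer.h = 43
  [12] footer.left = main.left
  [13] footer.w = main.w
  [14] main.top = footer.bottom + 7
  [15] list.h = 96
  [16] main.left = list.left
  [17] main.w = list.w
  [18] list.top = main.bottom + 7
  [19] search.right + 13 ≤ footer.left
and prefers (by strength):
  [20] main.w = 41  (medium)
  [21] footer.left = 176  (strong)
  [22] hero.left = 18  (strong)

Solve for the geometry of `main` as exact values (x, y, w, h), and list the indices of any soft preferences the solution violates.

main = (x=176, y=65, w=81, h=72)
violated soft preferences: 20

1. main.x = 176  [footer.left = main.left]
2. main.w = 81  [footer.w = main.w]
3. main.y = 65  [main.top = footer.bottom + 7]
4. main.h = 72  [list.top = main.bottom + 7]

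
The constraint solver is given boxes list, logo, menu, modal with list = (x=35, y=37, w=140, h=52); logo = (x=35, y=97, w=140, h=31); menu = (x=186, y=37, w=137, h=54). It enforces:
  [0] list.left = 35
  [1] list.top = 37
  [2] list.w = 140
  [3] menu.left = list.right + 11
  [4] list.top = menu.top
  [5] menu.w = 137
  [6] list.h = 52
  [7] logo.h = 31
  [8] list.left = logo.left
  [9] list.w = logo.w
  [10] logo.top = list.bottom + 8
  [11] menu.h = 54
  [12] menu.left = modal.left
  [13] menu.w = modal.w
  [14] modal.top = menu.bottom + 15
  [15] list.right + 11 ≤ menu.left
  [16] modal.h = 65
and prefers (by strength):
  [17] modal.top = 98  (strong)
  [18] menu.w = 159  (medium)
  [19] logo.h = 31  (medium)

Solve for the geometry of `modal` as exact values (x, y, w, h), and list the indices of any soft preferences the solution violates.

1. modal.x = 186  [menu.left = modal.left]
2. modal.w = 137  [menu.w = modal.w]
3. modal.y = 106  [modal.top = menu.bottom + 15]
4. modal.h = 65  [modal.h = 65]

modal = (x=186, y=106, w=137, h=65)
violated soft preferences: 17, 18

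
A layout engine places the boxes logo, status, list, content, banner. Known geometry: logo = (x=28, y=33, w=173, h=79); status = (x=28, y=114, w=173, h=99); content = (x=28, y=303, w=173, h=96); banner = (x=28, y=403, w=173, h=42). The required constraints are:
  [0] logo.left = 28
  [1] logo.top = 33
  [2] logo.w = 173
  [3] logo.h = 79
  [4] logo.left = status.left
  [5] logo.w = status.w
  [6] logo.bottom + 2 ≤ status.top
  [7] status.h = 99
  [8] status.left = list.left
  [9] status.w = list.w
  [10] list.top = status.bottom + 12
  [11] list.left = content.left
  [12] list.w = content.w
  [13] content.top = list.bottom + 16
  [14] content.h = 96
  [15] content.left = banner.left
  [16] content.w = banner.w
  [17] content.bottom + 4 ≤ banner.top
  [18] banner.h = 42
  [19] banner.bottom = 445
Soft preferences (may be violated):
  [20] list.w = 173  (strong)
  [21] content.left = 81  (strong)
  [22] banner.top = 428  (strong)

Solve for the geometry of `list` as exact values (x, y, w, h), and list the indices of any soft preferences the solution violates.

list = (x=28, y=225, w=173, h=62)
violated soft preferences: 21, 22

1. list.x = 28  [status.left = list.left]
2. list.w = 173  [status.w = list.w]
3. list.y = 225  [list.top = status.bottom + 12]
4. list.h = 62  [content.top = list.bottom + 16]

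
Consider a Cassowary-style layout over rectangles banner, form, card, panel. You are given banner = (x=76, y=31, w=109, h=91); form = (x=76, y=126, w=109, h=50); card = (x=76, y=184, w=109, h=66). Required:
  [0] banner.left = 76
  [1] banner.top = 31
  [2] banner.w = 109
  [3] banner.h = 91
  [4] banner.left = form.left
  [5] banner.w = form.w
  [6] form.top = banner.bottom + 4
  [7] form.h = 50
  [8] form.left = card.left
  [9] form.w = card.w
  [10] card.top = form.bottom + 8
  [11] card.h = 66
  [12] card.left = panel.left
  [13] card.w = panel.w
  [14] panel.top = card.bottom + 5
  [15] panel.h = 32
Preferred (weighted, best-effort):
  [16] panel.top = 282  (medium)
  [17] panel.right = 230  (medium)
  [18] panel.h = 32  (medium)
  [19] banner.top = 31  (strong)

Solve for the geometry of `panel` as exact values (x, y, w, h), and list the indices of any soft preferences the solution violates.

panel = (x=76, y=255, w=109, h=32)
violated soft preferences: 16, 17

1. panel.x = 76  [card.left = panel.left]
2. panel.w = 109  [card.w = panel.w]
3. panel.y = 255  [panel.top = card.bottom + 5]
4. panel.h = 32  [panel.h = 32]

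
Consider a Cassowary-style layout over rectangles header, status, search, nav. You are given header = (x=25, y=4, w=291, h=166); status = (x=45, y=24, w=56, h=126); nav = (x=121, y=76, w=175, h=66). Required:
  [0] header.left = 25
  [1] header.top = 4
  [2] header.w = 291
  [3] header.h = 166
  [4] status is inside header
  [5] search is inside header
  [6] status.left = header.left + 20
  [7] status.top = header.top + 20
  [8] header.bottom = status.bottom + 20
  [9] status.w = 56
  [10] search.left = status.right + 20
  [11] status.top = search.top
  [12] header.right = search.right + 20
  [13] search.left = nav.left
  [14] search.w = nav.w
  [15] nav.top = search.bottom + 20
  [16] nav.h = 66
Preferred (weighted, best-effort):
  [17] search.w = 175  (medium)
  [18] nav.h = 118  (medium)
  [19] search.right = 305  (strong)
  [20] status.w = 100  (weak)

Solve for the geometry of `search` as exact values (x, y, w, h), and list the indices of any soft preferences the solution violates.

1. search.x = 121  [search.left = status.right + 20]
2. search.y = 24  [status.top = search.top]
3. search.w = 175  [header.right = search.right + 20]
4. search.h = 32  [nav.top = search.bottom + 20]

search = (x=121, y=24, w=175, h=32)
violated soft preferences: 18, 19, 20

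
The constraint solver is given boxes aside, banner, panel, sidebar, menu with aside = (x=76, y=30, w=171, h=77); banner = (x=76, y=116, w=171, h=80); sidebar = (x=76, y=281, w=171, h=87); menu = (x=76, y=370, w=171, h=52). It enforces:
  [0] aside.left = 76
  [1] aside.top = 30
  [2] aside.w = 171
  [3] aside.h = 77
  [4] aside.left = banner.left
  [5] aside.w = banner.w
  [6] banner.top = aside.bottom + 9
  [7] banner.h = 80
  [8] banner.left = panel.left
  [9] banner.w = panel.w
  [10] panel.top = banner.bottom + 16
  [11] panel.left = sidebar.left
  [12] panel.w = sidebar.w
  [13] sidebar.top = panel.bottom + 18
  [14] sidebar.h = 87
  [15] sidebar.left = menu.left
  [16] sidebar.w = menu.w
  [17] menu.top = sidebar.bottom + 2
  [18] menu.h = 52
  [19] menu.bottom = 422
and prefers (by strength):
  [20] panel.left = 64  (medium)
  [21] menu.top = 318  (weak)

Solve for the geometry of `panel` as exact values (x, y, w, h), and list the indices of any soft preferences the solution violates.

panel = (x=76, y=212, w=171, h=51)
violated soft preferences: 20, 21

1. panel.x = 76  [banner.left = panel.left]
2. panel.w = 171  [banner.w = panel.w]
3. panel.y = 212  [panel.top = banner.bottom + 16]
4. panel.h = 51  [sidebar.top = panel.bottom + 18]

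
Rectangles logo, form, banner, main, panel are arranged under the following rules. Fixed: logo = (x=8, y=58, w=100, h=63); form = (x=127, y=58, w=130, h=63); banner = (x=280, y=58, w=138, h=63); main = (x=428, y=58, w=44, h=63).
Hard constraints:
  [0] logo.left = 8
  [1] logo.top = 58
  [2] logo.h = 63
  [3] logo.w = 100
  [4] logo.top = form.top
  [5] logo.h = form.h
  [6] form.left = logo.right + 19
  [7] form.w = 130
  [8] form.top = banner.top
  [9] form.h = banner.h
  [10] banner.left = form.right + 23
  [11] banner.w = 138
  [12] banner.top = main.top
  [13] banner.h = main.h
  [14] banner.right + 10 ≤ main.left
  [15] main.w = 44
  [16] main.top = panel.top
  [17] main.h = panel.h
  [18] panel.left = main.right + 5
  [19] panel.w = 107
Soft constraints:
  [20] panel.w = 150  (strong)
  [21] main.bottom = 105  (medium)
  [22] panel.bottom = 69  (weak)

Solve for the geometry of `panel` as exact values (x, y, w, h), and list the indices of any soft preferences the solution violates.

panel = (x=477, y=58, w=107, h=63)
violated soft preferences: 20, 21, 22

1. panel.y = 58  [main.top = panel.top]
2. panel.h = 63  [main.h = panel.h]
3. panel.x = 477  [panel.left = main.right + 5]
4. panel.w = 107  [panel.w = 107]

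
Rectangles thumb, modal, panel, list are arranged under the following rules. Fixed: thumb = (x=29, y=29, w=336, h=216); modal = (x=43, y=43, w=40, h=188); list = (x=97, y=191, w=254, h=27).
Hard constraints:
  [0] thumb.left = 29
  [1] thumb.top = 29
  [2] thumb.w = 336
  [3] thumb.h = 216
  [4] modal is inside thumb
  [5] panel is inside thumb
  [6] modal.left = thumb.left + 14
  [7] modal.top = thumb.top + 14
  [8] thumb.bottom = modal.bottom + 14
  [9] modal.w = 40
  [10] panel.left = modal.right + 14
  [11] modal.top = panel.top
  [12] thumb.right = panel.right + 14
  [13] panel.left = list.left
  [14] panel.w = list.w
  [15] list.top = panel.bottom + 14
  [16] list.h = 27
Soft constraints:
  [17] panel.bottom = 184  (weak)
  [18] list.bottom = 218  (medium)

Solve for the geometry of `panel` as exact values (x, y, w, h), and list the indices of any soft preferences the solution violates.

1. panel.x = 97  [panel.left = modal.right + 14]
2. panel.y = 43  [modal.top = panel.top]
3. panel.w = 254  [thumb.right = panel.right + 14]
4. panel.h = 134  [list.top = panel.bottom + 14]

panel = (x=97, y=43, w=254, h=134)
violated soft preferences: 17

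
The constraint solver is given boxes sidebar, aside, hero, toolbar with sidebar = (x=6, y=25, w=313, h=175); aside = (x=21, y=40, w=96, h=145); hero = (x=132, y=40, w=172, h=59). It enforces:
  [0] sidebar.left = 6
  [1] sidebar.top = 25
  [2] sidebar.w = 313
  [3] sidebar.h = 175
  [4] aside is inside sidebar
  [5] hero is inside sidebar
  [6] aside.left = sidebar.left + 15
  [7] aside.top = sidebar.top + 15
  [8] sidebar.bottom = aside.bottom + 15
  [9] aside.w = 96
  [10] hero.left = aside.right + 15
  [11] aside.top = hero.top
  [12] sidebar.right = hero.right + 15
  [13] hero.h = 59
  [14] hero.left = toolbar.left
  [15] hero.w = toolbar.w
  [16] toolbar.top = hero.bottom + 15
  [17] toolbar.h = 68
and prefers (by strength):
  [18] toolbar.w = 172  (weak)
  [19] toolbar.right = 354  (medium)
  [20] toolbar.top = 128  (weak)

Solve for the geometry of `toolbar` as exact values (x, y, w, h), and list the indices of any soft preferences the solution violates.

toolbar = (x=132, y=114, w=172, h=68)
violated soft preferences: 19, 20

1. toolbar.x = 132  [hero.left = toolbar.left]
2. toolbar.w = 172  [hero.w = toolbar.w]
3. toolbar.y = 114  [toolbar.top = hero.bottom + 15]
4. toolbar.h = 68  [toolbar.h = 68]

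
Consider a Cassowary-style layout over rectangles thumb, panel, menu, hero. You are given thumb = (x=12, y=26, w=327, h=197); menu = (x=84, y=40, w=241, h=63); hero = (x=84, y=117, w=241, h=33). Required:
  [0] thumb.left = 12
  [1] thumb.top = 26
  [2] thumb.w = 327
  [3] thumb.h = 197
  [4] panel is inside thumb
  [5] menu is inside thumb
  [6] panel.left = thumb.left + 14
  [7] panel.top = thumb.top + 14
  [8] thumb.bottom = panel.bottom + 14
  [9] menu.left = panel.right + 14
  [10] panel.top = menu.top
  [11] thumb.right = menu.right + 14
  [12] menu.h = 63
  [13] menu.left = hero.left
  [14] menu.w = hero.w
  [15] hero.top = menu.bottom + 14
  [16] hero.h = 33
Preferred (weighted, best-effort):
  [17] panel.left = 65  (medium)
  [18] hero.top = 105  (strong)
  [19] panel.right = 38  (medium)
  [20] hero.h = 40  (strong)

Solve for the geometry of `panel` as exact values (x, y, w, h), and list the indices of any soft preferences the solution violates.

panel = (x=26, y=40, w=44, h=169)
violated soft preferences: 17, 18, 19, 20

1. panel.x = 26  [panel.left = thumb.left + 14]
2. panel.y = 40  [panel.top = thumb.top + 14]
3. panel.h = 169  [thumb.bottom = panel.bottom + 14]
4. panel.w = 44  [menu.left = panel.right + 14]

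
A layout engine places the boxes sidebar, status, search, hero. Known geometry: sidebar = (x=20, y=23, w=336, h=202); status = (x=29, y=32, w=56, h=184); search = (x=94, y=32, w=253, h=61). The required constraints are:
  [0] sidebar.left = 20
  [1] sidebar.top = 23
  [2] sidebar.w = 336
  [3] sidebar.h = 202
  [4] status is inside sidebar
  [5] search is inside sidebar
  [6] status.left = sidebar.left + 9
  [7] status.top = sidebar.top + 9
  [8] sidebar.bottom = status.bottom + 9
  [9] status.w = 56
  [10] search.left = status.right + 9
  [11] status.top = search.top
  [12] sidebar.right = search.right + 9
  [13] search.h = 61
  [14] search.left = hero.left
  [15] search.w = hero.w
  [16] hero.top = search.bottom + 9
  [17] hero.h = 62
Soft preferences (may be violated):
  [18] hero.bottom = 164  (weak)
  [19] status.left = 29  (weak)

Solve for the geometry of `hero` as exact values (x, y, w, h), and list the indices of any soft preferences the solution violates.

1. hero.x = 94  [search.left = hero.left]
2. hero.w = 253  [search.w = hero.w]
3. hero.y = 102  [hero.top = search.bottom + 9]
4. hero.h = 62  [hero.h = 62]

hero = (x=94, y=102, w=253, h=62)
violated soft preferences: none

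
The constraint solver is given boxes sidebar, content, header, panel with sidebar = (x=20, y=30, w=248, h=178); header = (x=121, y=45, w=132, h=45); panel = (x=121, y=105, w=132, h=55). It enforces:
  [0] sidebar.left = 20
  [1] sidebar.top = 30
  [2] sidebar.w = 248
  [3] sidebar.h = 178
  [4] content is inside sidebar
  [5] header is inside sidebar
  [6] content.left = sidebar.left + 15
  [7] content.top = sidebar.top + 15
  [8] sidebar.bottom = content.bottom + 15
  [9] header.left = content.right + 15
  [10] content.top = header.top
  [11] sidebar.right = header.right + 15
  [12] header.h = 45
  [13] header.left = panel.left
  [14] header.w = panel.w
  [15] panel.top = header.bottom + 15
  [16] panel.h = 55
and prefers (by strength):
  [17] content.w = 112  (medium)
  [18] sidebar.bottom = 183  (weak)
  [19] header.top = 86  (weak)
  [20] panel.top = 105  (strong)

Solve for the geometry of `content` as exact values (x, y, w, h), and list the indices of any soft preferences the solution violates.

1. content.x = 35  [content.left = sidebar.left + 15]
2. content.y = 45  [content.top = sidebar.top + 15]
3. content.h = 148  [sidebar.bottom = content.bottom + 15]
4. content.w = 71  [header.left = content.right + 15]

content = (x=35, y=45, w=71, h=148)
violated soft preferences: 17, 18, 19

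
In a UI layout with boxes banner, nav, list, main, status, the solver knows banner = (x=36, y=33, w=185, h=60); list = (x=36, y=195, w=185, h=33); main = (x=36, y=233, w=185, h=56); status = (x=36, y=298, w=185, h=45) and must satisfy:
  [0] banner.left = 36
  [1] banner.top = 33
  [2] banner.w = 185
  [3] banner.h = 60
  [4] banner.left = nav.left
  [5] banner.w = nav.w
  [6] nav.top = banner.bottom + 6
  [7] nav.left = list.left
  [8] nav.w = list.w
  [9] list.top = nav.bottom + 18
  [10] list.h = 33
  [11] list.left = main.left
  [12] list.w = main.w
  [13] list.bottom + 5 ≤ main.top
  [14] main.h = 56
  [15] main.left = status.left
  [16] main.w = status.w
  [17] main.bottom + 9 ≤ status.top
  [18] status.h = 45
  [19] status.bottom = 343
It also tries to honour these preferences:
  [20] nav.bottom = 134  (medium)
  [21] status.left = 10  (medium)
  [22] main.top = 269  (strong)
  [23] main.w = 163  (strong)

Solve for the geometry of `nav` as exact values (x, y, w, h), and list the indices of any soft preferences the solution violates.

1. nav.x = 36  [banner.left = nav.left]
2. nav.w = 185  [banner.w = nav.w]
3. nav.y = 99  [nav.top = banner.bottom + 6]
4. nav.h = 78  [list.top = nav.bottom + 18]

nav = (x=36, y=99, w=185, h=78)
violated soft preferences: 20, 21, 22, 23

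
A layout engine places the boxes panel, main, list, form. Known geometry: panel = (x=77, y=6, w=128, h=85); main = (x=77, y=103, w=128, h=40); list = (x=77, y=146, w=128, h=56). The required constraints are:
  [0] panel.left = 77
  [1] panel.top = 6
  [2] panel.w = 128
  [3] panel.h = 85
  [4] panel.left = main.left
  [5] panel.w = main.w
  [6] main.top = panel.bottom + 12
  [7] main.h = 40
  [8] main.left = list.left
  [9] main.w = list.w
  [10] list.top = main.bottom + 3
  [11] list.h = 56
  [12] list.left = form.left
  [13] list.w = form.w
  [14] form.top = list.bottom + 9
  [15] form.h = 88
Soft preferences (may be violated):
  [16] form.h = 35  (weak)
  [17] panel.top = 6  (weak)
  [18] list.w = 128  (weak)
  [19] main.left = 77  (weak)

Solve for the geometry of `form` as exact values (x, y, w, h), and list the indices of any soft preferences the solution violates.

form = (x=77, y=211, w=128, h=88)
violated soft preferences: 16

1. form.x = 77  [list.left = form.left]
2. form.w = 128  [list.w = form.w]
3. form.y = 211  [form.top = list.bottom + 9]
4. form.h = 88  [form.h = 88]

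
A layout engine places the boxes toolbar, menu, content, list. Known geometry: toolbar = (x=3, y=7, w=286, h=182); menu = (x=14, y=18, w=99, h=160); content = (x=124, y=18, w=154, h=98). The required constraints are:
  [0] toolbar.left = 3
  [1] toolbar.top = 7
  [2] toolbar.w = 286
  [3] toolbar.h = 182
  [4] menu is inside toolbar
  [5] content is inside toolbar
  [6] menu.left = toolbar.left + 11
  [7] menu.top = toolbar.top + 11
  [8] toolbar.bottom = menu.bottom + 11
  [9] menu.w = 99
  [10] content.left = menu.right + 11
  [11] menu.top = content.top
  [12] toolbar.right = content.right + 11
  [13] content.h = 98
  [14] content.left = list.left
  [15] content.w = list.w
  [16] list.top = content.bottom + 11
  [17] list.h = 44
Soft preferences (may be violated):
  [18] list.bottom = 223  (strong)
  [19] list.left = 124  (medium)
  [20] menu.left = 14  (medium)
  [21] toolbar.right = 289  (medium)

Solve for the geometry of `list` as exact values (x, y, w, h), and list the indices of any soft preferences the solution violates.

list = (x=124, y=127, w=154, h=44)
violated soft preferences: 18

1. list.x = 124  [content.left = list.left]
2. list.w = 154  [content.w = list.w]
3. list.y = 127  [list.top = content.bottom + 11]
4. list.h = 44  [list.h = 44]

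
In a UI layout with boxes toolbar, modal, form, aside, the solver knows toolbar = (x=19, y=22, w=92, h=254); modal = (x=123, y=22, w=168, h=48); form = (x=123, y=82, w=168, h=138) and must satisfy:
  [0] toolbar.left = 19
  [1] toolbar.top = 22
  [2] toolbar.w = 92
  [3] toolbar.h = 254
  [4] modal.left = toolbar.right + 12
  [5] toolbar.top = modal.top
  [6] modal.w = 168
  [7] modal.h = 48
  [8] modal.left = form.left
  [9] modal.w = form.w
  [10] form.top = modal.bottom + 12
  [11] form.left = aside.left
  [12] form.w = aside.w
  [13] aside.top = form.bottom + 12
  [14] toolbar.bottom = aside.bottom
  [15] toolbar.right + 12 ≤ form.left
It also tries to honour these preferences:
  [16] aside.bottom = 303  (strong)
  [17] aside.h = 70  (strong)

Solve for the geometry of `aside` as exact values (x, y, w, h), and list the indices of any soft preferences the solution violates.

aside = (x=123, y=232, w=168, h=44)
violated soft preferences: 16, 17

1. aside.x = 123  [form.left = aside.left]
2. aside.w = 168  [form.w = aside.w]
3. aside.y = 232  [aside.top = form.bottom + 12]
4. aside.h = 44  [toolbar.bottom = aside.bottom]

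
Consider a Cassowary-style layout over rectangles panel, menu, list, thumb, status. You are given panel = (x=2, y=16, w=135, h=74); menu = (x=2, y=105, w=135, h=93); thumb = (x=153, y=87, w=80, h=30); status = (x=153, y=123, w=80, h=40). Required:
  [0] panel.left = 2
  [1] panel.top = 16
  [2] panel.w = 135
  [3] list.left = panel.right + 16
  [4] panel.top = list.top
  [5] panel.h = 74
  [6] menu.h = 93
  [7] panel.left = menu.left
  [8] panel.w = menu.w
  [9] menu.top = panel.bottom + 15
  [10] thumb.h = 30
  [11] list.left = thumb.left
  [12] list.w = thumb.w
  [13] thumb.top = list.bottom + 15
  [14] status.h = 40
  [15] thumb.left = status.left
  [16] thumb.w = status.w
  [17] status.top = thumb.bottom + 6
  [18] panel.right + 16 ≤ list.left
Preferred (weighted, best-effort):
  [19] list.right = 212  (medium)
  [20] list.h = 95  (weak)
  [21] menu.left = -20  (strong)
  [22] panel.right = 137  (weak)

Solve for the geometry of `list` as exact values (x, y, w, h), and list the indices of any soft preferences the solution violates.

list = (x=153, y=16, w=80, h=56)
violated soft preferences: 19, 20, 21

1. list.x = 153  [list.left = panel.right + 16]
2. list.y = 16  [panel.top = list.top]
3. list.w = 80  [list.w = thumb.w]
4. list.h = 56  [thumb.top = list.bottom + 15]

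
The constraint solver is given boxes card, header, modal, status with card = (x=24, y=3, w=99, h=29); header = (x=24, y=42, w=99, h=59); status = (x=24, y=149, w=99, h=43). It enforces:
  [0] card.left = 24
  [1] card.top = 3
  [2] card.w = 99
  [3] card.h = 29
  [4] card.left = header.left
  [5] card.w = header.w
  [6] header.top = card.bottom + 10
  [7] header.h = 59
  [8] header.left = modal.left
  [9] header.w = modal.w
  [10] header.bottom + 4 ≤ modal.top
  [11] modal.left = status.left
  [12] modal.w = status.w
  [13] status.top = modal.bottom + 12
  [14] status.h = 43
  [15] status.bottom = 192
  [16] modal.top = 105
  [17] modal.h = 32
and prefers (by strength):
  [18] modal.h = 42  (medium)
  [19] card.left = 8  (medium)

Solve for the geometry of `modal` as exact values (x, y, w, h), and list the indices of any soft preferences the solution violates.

modal = (x=24, y=105, w=99, h=32)
violated soft preferences: 18, 19

1. modal.x = 24  [header.left = modal.left]
2. modal.w = 99  [header.w = modal.w]
3. modal.y = 105  [modal.top = 105]
4. modal.h = 32  [modal.h = 32]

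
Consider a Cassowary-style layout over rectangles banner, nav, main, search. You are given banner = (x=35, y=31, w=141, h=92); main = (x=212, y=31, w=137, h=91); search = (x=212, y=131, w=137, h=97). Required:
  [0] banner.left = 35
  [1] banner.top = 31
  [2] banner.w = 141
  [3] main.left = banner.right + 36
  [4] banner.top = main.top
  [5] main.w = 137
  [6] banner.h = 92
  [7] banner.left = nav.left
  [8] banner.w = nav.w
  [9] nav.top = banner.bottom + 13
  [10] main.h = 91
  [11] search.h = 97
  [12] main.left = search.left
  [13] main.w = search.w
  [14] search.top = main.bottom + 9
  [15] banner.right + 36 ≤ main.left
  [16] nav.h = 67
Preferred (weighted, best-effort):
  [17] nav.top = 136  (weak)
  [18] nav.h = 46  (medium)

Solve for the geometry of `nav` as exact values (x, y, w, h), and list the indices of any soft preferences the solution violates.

1. nav.x = 35  [banner.left = nav.left]
2. nav.w = 141  [banner.w = nav.w]
3. nav.y = 136  [nav.top = banner.bottom + 13]
4. nav.h = 67  [nav.h = 67]

nav = (x=35, y=136, w=141, h=67)
violated soft preferences: 18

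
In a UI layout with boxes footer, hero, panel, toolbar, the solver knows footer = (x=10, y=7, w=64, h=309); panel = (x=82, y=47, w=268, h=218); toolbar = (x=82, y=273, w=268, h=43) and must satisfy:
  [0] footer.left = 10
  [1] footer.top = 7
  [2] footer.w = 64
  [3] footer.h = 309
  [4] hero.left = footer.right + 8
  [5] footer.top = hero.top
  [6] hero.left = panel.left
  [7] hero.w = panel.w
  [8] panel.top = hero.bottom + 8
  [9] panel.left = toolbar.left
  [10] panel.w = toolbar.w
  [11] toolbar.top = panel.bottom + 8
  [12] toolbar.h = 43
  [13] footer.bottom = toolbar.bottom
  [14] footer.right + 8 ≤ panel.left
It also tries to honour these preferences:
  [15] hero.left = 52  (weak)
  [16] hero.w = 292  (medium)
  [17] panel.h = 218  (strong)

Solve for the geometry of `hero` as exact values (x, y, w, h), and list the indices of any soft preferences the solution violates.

1. hero.x = 82  [hero.left = footer.right + 8]
2. hero.y = 7  [footer.top = hero.top]
3. hero.w = 268  [hero.w = panel.w]
4. hero.h = 32  [panel.top = hero.bottom + 8]

hero = (x=82, y=7, w=268, h=32)
violated soft preferences: 15, 16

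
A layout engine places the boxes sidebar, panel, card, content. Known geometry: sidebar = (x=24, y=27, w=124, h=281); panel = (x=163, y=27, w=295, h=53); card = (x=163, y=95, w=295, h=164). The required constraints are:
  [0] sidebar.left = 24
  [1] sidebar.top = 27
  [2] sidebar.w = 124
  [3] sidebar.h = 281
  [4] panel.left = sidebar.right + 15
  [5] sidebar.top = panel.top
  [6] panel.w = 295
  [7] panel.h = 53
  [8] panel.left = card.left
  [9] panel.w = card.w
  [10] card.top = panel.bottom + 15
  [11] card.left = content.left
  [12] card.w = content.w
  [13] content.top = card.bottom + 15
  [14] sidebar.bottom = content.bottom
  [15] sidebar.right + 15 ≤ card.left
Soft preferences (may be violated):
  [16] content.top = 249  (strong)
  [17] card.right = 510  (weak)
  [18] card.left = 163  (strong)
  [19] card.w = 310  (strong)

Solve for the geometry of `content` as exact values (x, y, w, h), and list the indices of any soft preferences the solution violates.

1. content.x = 163  [card.left = content.left]
2. content.w = 295  [card.w = content.w]
3. content.y = 274  [content.top = card.bottom + 15]
4. content.h = 34  [sidebar.bottom = content.bottom]

content = (x=163, y=274, w=295, h=34)
violated soft preferences: 16, 17, 19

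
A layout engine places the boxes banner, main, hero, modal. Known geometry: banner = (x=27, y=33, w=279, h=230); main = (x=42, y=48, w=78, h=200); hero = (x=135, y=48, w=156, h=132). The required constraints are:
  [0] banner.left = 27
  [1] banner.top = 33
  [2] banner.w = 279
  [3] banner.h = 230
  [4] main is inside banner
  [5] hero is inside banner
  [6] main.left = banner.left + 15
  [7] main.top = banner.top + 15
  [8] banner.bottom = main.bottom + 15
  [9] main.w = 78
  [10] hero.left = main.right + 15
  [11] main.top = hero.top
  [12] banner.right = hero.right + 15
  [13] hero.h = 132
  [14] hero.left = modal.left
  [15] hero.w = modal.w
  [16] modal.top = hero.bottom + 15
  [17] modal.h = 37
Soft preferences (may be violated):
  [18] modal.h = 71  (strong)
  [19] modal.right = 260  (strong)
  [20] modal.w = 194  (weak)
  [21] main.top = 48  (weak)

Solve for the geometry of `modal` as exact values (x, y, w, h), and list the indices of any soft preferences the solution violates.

modal = (x=135, y=195, w=156, h=37)
violated soft preferences: 18, 19, 20

1. modal.x = 135  [hero.left = modal.left]
2. modal.w = 156  [hero.w = modal.w]
3. modal.y = 195  [modal.top = hero.bottom + 15]
4. modal.h = 37  [modal.h = 37]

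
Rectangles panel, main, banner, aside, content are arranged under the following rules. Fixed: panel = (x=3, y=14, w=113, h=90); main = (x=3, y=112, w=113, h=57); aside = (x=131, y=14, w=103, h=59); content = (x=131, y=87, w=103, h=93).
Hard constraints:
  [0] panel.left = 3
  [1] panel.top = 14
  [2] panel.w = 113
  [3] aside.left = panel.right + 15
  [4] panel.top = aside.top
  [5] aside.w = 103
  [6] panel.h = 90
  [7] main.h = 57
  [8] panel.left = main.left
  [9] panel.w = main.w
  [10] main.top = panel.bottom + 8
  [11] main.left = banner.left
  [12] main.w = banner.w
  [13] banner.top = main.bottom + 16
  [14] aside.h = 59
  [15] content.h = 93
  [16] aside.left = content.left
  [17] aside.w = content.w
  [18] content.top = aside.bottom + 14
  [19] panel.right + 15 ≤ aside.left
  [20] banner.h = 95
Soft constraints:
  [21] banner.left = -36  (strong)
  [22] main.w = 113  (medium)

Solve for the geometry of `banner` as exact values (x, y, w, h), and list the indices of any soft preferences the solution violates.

1. banner.x = 3  [main.left = banner.left]
2. banner.w = 113  [main.w = banner.w]
3. banner.y = 185  [banner.top = main.bottom + 16]
4. banner.h = 95  [banner.h = 95]

banner = (x=3, y=185, w=113, h=95)
violated soft preferences: 21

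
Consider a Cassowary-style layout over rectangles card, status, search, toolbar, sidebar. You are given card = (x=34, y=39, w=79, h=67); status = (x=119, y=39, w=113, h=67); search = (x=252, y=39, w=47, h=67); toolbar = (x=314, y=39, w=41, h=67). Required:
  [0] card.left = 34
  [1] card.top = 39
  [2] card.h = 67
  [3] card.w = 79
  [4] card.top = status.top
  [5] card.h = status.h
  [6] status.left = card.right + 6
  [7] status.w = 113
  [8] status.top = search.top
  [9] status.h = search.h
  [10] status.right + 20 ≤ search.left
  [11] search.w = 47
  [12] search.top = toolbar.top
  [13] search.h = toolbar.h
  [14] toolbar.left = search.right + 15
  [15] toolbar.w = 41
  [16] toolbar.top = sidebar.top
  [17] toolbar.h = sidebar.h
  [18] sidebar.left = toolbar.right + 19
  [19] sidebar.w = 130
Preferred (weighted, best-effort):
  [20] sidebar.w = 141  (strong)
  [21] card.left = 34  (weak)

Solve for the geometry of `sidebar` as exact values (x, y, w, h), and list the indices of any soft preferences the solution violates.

1. sidebar.y = 39  [toolbar.top = sidebar.top]
2. sidebar.h = 67  [toolbar.h = sidebar.h]
3. sidebar.x = 374  [sidebar.left = toolbar.right + 19]
4. sidebar.w = 130  [sidebar.w = 130]

sidebar = (x=374, y=39, w=130, h=67)
violated soft preferences: 20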